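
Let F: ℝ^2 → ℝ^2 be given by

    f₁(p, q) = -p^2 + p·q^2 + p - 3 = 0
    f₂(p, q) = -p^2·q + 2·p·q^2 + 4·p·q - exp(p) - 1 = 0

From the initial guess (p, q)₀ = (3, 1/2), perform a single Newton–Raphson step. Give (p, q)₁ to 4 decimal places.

(4.0519, 4.9155)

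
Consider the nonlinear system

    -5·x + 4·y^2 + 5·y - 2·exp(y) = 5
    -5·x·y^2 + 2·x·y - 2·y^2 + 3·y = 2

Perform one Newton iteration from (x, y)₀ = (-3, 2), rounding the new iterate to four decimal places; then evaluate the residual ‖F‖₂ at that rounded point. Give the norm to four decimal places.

87.0264

At (-3, 2): F = (21.221888, 44.0000).
Jacobian J = [[-5, 8·y - 2·exp(y) + 5], [-5·y^2 + 2·y, -10·x·y + 2·x - 4·y + 3]].
At the point, J = [[-5.0000, 6.221888], [-16.0000, 49.0000]] (det J = -145.449795).
Solving J·Δ = −F gives Δ = (5.2672, 0.8219).
Then the next iterate is (x, y)₁ = (2.2672, 2.8219).
Re-evaluating at (2.2672, 2.8219): F = (-3.991536, -86.934840), so ‖F‖₂ = 87.0264.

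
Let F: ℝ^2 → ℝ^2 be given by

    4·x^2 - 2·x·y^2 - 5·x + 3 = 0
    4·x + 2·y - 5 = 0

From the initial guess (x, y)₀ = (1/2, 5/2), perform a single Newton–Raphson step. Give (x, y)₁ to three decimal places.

(0.571, 1.357)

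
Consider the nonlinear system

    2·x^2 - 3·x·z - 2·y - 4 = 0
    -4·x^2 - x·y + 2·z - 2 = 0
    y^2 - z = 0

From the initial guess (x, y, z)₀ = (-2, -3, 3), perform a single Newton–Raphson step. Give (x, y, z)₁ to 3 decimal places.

(-1.027, -1.751, 1.507)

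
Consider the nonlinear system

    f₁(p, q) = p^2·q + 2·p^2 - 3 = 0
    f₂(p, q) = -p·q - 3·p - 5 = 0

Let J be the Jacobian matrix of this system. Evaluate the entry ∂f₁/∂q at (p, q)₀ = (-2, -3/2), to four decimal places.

4.0000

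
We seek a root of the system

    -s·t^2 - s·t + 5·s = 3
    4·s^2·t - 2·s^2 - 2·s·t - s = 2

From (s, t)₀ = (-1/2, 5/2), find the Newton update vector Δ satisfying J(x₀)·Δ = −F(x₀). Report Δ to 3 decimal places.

At (-1/2, 5/2): F = (-1.125, 3.000).
Jacobian J = [[-t^2 - t + 5, -2·s·t - s], [8·s·t - 4·s - 2·t - 1, 4·s^2 - 2·s]].
At the point, J = [[-3.750, 3.000], [-14.000, 2.000]] (det J = 34.500).
Solving J·Δ = −F gives Δ = (0.326, 0.783).

(0.326, 0.783)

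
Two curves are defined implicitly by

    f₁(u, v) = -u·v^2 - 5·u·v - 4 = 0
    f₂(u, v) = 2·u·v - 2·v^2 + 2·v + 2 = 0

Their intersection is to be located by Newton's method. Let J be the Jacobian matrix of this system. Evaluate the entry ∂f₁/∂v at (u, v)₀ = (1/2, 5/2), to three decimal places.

∂f₁/∂v = -2·u·v - 5·u.
At (1/2, 5/2) this is -5.000.

-5.000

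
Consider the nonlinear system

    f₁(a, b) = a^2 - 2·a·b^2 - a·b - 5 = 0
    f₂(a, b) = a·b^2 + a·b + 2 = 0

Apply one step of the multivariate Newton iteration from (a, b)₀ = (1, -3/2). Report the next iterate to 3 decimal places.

(1.143, -0.071)

At (1, -3/2): F = (-7.000, 2.750).
Jacobian J = [[2·a - 2·b^2 - b, -4·a·b - a], [b^2 + b, 2·a·b + a]].
At the point, J = [[-1.000, 5.000], [0.750, -2.000]] (det J = -1.750).
Solving J·Δ = −F gives Δ = (0.143, 1.429).
Then the next iterate is (a, b)₁ = (1.143, -0.071).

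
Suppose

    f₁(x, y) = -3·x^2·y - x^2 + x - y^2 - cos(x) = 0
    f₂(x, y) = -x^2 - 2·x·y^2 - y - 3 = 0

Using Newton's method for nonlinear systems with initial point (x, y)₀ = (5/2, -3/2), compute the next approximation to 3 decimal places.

At (5/2, -3/2): F = (22.92614, -19.000).
Jacobian J = [[-6·x·y - 2·x + sin(x) + 1, -3·x^2 - 2·y], [-2·x - 2·y^2, -4·x·y - 1]].
At the point, J = [[19.09847, -15.750], [-9.500, 14.000]] (det J = 117.75361).
Solving J·Δ = −F gives Δ = (-0.184, 1.232).
Then the next iterate is (x, y)₁ = (2.316, -0.268).

(2.316, -0.268)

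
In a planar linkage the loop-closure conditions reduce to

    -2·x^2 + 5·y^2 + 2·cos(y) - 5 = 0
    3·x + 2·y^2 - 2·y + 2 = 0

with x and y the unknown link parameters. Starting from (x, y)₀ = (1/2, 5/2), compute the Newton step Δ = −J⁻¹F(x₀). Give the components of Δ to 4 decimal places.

At (1/2, 5/2): F = (24.147713, 11.0000).
Jacobian J = [[-4·x, 10·y - 2·sin(y)], [3, 4·y - 2]].
At the point, J = [[-2.0000, 23.803056], [3.0000, 8.0000]] (det J = -87.409167).
Solving J·Δ = −F gives Δ = (-0.7854, -1.0805).

(-0.7854, -1.0805)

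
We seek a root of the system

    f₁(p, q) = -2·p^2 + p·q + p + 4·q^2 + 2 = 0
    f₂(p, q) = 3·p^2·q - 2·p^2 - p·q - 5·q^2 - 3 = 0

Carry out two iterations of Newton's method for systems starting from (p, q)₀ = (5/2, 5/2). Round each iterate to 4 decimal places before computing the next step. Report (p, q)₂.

At (5/2, 5/2): F = (23.2500, -6.1250).
Jacobian J = [[-4·p + q + 1, p + 8·q], [6·p·q - 4·p - q, 3·p^2 - p - 10·q]].
At the point, J = [[-6.5000, 22.5000], [25.0000, -8.7500]] (det J = -505.6250).
Solving J·Δ = −F gives Δ = (-0.1298, -1.0708).
Then the next iterate is (p, q)₁ = (2.3702, 1.4292).
Round to (2.3702, 1.4292) and repeat: F = (4.692444, -3.749164), J = [[-7.0516, 13.8038], [9.414939, 0.191344]].
Δ = (0.4010, -0.1351), so (p, q)₂ = (2.7712, 1.2941).

(2.7712, 1.2941)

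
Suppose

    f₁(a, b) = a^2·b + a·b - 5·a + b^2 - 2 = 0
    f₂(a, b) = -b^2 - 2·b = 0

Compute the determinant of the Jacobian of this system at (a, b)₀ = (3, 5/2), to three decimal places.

-87.500

J = [[2·a·b + b - 5, a^2 + a + 2·b], [0, -2·b - 2]].
At the point, J = [[12.500, 17.000], [0.000, -7.000]].
det J = -87.500.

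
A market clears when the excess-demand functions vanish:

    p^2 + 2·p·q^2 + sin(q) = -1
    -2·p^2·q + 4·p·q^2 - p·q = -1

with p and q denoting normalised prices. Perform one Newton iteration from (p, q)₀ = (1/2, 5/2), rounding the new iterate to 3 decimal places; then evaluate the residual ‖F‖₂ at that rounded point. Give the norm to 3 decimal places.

1.093

At (1/2, 5/2): F = (8.09847, 11.000).
Jacobian J = [[2·p + 2·q^2, 4·p·q + cos(q)], [-4·p·q + 4·q^2 - q, -2·p^2 + 8·p·q - p]].
At the point, J = [[13.500, 4.19886], [17.500, 9.000]] (det J = 48.02001).
Solving J·Δ = −F gives Δ = (-0.556, -0.141).
Then the next iterate is (p, q)₁ = (-0.056, 2.359).
Re-evaluating at (-0.056, 2.359): F = (1.08499, -0.12922), so ‖F‖₂ = 1.093.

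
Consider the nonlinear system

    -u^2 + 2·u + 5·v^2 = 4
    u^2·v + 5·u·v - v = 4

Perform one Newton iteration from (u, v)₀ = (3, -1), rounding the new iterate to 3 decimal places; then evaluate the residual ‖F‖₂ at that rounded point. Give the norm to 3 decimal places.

At (3, -1): F = (-2.000, -27.000).
Jacobian J = [[-2·u + 2, 10·v], [2·u·v + 5·v, u^2 + 5·u - 1]].
At the point, J = [[-4.000, -10.000], [-11.000, 23.000]] (det J = -202.000).
Solving J·Δ = −F gives Δ = (-1.564, 0.426).
Then the next iterate is (u, v)₁ = (1.436, -0.574).
Re-evaluating at (1.436, -0.574): F = (-1.54272, -8.73096), so ‖F‖₂ = 8.866.

8.866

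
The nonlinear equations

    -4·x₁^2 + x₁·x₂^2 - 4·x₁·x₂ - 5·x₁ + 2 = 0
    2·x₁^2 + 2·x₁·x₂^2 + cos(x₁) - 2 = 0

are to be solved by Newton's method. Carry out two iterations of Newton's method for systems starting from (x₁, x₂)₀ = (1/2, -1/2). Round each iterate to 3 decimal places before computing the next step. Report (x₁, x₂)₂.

(0.537, -0.727)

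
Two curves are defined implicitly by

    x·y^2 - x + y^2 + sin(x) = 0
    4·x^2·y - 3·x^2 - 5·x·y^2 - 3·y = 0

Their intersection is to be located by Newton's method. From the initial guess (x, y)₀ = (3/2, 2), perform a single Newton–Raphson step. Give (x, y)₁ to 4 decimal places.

(2.3254, 0.7968)

At (3/2, 2): F = (9.497495, -24.7500).
Jacobian J = [[y^2 + cos(x) - 1, 2·x·y + 2·y], [8·x·y - 6·x - 5·y^2, 4·x^2 - 10·x·y - 3]].
At the point, J = [[3.070737, 10.0000], [-5.0000, -24.0000]] (det J = -23.697693).
Solving J·Δ = −F gives Δ = (0.8254, -1.2032).
Then the next iterate is (x, y)₁ = (2.3254, 0.7968).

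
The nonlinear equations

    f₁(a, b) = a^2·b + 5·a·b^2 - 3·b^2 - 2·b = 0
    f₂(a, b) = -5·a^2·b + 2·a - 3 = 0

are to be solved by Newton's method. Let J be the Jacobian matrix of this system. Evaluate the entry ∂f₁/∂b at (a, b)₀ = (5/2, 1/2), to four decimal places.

13.7500

∂f₁/∂b = a^2 + 10·a·b - 6·b - 2.
At (5/2, 1/2) this is 13.7500.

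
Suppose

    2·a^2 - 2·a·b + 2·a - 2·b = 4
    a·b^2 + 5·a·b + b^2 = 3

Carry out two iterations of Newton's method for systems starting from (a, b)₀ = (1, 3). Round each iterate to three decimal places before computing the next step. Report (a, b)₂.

(1.355, 0.320)

At (1, 3): F = (-12.000, 30.000).
Jacobian J = [[4·a - 2·b + 2, -2·a - 2], [b^2 + 5·b, 2·a·b + 5·a + 2·b]].
At the point, J = [[0.000, -4.000], [24.000, 17.000]] (det J = 96.000).
Solving J·Δ = −F gives Δ = (0.875, -3.000).
Then the next iterate is (a, b)₁ = (1.875, 0.000).
Round to (1.875, 0.000) and repeat: F = (6.78125, -3.000), J = [[9.500, -5.750], [0.000, 9.375]].
Δ = (-0.520, 0.320), so (a, b)₂ = (1.355, 0.320).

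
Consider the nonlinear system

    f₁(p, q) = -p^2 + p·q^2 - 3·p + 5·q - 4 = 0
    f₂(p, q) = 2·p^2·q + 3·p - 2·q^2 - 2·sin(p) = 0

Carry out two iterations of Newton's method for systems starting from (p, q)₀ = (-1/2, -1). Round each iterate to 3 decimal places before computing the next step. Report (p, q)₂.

At (-1/2, -1): F = (-8.250, -3.04115).
Jacobian J = [[-2·p + q^2 - 3, 2·p·q + 5], [4·p·q - 2·cos(p) + 3, 2·p^2 - 4·q]].
At the point, J = [[-1.000, 6.000], [3.24483, 4.500]] (det J = -23.96901).
Solving J·Δ = −F gives Δ = (-0.788, 1.244).
Then the next iterate is (p, q)₁ = (-1.288, 0.244).
Round to (-1.288, 0.244) and repeat: F = (-0.65163, -1.25295), J = [[-0.36446, 4.37146], [1.18483, 2.34189]].
Δ = (0.655, 0.204), so (p, q)₂ = (-0.633, 0.448).

(-0.633, 0.448)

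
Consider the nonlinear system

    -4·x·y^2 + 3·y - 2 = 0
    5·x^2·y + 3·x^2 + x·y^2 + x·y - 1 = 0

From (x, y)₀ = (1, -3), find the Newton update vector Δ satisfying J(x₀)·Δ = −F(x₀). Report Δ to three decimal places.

At (1, -3): F = (-47.000, -7.000).
Jacobian J = [[-4·y^2, -8·x·y + 3], [10·x·y + 6·x + y^2 + y, 5·x^2 + 2·x·y + x]].
At the point, J = [[-36.000, 27.000], [-18.000, 0.000]] (det J = 486.000).
Solving J·Δ = −F gives Δ = (-0.389, 1.222).

(-0.389, 1.222)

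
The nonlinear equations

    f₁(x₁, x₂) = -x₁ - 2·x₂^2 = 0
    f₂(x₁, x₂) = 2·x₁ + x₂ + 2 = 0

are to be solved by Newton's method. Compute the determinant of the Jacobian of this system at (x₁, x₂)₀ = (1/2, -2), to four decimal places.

J = [[-1, -4·x₂], [2, 1]].
At the point, J = [[-1.0000, 8.0000], [2.0000, 1.0000]].
det J = -17.0000.

-17.0000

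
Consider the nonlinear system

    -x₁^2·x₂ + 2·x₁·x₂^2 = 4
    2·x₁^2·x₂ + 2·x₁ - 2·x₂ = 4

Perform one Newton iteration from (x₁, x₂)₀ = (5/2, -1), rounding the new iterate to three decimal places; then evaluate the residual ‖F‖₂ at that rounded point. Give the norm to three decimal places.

2.360

At (5/2, -1): F = (7.250, -9.500).
Jacobian J = [[-2·x₁·x₂ + 2·x₂^2, -x₁^2 + 4·x₁·x₂], [4·x₁·x₂ + 2, 2·x₁^2 - 2]].
At the point, J = [[7.000, -16.250], [-8.000, 10.500]] (det J = -56.500).
Solving J·Δ = −F gives Δ = (-1.385, -0.150).
Then the next iterate is (x₁, x₂)₁ = (1.115, -1.150).
Re-evaluating at (1.115, -1.150): F = (0.37888, -2.32942), so ‖F‖₂ = 2.360.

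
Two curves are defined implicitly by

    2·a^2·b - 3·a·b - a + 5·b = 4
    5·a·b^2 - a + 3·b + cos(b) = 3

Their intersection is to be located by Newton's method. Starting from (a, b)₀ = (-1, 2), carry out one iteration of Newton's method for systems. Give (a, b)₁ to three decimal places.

(0.784, 2.976)

At (-1, 2): F = (17.000, -16.41615).
Jacobian J = [[4·a·b - 3·b - 1, 2·a^2 - 3·a + 5], [5·b^2 - 1, 10·a·b - sin(b) + 3]].
At the point, J = [[-15.000, 10.000], [19.000, -17.90930]] (det J = 78.63946).
Solving J·Δ = −F gives Δ = (1.784, 0.976).
Then the next iterate is (a, b)₁ = (0.784, 2.976).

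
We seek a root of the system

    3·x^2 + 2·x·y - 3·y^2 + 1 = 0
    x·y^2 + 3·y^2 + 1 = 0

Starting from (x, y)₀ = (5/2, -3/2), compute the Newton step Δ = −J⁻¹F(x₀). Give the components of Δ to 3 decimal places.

At (5/2, -3/2): F = (5.500, 13.375).
Jacobian J = [[6·x + 2·y, 2·x - 6·y], [y^2, 2·x·y + 6·y]].
At the point, J = [[12.000, 14.000], [2.250, -16.500]] (det J = -229.500).
Solving J·Δ = −F gives Δ = (-1.211, 0.645).

(-1.211, 0.645)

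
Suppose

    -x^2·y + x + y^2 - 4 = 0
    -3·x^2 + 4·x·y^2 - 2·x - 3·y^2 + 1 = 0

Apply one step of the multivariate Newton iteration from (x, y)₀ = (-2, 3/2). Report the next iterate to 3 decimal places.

(-0.632, 1.325)

At (-2, 3/2): F = (-9.750, -31.750).
Jacobian J = [[-2·x·y + 1, -x^2 + 2·y], [-6·x + 4·y^2 - 2, 8·x·y - 6·y]].
At the point, J = [[7.000, -1.000], [19.000, -33.000]] (det J = -212.000).
Solving J·Δ = −F gives Δ = (1.368, -0.175).
Then the next iterate is (x, y)₁ = (-0.632, 1.325).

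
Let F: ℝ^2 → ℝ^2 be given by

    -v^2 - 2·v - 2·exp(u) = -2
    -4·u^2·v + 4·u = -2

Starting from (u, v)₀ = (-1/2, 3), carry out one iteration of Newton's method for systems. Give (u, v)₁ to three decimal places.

At (-1/2, 3): F = (-14.21306, -3.000).
Jacobian J = [[-2·exp(u), -2·v - 2], [-8·u·v + 4, -4·u^2]].
At the point, J = [[-1.21306, -8.000], [16.000, -1.000]] (det J = 129.21306).
Solving J·Δ = −F gives Δ = (0.076, -1.788).
Then the next iterate is (u, v)₁ = (-0.424, 1.212).

(-0.424, 1.212)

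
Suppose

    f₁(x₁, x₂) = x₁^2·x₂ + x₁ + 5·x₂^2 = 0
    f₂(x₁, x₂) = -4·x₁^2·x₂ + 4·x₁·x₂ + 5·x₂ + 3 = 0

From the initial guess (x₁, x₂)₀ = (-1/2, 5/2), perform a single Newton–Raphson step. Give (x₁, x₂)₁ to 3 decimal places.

(-0.774, 1.241)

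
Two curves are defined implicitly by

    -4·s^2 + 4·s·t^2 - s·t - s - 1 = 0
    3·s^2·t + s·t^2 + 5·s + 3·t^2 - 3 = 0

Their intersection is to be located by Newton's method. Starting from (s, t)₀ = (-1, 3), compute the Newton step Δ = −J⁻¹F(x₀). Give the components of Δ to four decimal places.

(0.2323, -1.2047)

At (-1, 3): F = (-37.0000, 19.0000).
Jacobian J = [[-8·s + 4·t^2 - t - 1, 8·s·t - s], [6·s·t + t^2 + 5, 3·s^2 + 2·s·t + 6·t]].
At the point, J = [[40.0000, -23.0000], [-4.0000, 15.0000]] (det J = 508.0000).
Solving J·Δ = −F gives Δ = (0.2323, -1.2047).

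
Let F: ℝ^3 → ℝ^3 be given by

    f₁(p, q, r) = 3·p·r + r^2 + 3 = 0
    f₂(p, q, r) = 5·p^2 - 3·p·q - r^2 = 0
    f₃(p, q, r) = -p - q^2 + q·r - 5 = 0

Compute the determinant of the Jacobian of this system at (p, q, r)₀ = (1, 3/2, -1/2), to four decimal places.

-43.0000

J = [[3·r, 0, 3·p + 2·r], [10·p - 3·q, -3·p, -2·r], [-1, -2·q + r, q]].
At the point, J = [[-1.5000, 0.0000, 2.0000], [5.5000, -3.0000, 1.0000], [-1.0000, -3.5000, 1.5000]].
det J = -43.0000.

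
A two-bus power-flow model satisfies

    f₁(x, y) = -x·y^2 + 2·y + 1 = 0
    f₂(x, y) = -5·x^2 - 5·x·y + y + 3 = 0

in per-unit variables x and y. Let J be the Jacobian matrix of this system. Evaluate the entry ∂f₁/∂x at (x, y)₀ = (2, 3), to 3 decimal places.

∂f₁/∂x = -y^2.
At (2, 3) this is -9.000.

-9.000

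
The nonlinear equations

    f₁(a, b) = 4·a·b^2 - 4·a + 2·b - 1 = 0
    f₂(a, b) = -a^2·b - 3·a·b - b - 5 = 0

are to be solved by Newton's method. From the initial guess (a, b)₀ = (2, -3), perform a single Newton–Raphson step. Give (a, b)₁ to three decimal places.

(0.923, -2.510)

At (2, -3): F = (57.000, 28.000).
Jacobian J = [[4·b^2 - 4, 8·a·b + 2], [-2·a·b - 3·b, -a^2 - 3·a - 1]].
At the point, J = [[32.000, -46.000], [21.000, -11.000]] (det J = 614.000).
Solving J·Δ = −F gives Δ = (-1.077, 0.490).
Then the next iterate is (a, b)₁ = (0.923, -2.510).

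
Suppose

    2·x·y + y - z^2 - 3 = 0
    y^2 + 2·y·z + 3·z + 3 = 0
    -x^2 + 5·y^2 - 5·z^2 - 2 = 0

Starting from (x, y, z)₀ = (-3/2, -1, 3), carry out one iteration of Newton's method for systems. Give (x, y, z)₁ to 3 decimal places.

(-1.942, -2.495, 1.979)

At (-3/2, -1, 3): F = (-10.000, 7.000, -44.250).
Jacobian J = [[2·y, 2·x + 1, -2·z], [0, 2·y + 2·z, 2·y + 3], [-2·x, 10·y, -10·z]].
At the point, J = [[-2.000, -2.000, -6.000], [0.000, 4.000, 1.000], [3.000, -10.000, -30.000]] (det J = 286.000).
Solving J·Δ = −F gives Δ = (-0.442, -1.495, -1.021).
Then the next iterate is (x, y, z)₁ = (-1.942, -2.495, 1.979).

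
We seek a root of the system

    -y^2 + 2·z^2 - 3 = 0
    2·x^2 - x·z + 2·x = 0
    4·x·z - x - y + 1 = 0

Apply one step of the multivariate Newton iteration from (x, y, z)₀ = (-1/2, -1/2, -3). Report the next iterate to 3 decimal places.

(-0.032, -0.968, -1.810)

At (-1/2, -1/2, -3): F = (14.750, -2.000, 8.000).
Jacobian J = [[0, -2·y, 4·z], [4·x - z + 2, 0, -x], [4·z - 1, -1, 4·x]].
At the point, J = [[0.000, 1.000, -12.000], [3.000, 0.000, 0.500], [-13.000, -1.000, -2.000]] (det J = 35.500).
Solving J·Δ = −F gives Δ = (0.468, -0.468, 1.190).
Then the next iterate is (x, y, z)₁ = (-0.032, -0.968, -1.810).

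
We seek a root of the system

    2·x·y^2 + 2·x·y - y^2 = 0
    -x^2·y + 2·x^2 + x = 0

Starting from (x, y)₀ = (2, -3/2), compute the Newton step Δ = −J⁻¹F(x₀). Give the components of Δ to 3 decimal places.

(-1.116, -0.185)

At (2, -3/2): F = (0.750, 16.000).
Jacobian J = [[2·y^2 + 2·y, 4·x·y + 2·x - 2·y], [-2·x·y + 4·x + 1, -x^2]].
At the point, J = [[1.500, -5.000], [15.000, -4.000]] (det J = 69.000).
Solving J·Δ = −F gives Δ = (-1.116, -0.185).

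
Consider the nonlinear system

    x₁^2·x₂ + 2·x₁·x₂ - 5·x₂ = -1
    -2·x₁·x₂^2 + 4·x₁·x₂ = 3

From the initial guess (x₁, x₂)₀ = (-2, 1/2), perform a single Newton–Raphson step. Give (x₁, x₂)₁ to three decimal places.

(0.087, -0.217)

At (-2, 1/2): F = (-1.500, -6.000).
Jacobian J = [[2·x₁·x₂ + 2·x₂, x₁^2 + 2·x₁ - 5], [-2·x₂^2 + 4·x₂, -4·x₁·x₂ + 4·x₁]].
At the point, J = [[-1.000, -5.000], [1.500, -4.000]] (det J = 11.500).
Solving J·Δ = −F gives Δ = (2.087, -0.717).
Then the next iterate is (x₁, x₂)₁ = (0.087, -0.217).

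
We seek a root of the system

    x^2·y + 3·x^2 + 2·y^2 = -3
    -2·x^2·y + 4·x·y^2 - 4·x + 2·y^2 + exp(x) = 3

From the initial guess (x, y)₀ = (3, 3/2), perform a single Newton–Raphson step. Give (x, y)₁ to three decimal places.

(1.139, 1.650)

At (3, 3/2): F = (48.000, 9.58554).
Jacobian J = [[2·x·y + 6·x, x^2 + 4·y], [-4·x·y + 4·y^2 + exp(x) - 4, -2·x^2 + 8·x·y + 4·y]].
At the point, J = [[27.000, 15.000], [7.08554, 24.000]] (det J = 541.71695).
Solving J·Δ = −F gives Δ = (-1.861, 0.150).
Then the next iterate is (x, y)₁ = (1.139, 1.650).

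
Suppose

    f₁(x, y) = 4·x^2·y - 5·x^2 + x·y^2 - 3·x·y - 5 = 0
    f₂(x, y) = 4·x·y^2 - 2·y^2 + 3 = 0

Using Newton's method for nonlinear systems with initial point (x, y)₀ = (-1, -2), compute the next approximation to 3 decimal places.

(-0.359, -1.552)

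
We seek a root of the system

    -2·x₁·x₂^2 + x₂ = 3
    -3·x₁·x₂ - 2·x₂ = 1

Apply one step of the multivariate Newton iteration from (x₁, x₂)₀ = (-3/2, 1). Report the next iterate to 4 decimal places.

(-1.0000, 1.0000)

At (-3/2, 1): F = (1.0000, 1.5000).
Jacobian J = [[-2·x₂^2, -4·x₁·x₂ + 1], [-3·x₂, -3·x₁ - 2]].
At the point, J = [[-2.0000, 7.0000], [-3.0000, 2.5000]] (det J = 16.0000).
Solving J·Δ = −F gives Δ = (0.5000, 0.0000).
Then the next iterate is (x₁, x₂)₁ = (-1.0000, 1.0000).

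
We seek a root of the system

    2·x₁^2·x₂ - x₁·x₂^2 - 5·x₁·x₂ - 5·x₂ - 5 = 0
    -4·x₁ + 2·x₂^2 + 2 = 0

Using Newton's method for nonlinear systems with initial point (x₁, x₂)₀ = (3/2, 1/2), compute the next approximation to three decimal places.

(0.113, -0.523)

At (3/2, 1/2): F = (-9.375, -3.500).
Jacobian J = [[4·x₁·x₂ - x₂^2 - 5·x₂, 2·x₁^2 - 2·x₁·x₂ - 5·x₁ - 5], [-4, 4·x₂]].
At the point, J = [[0.250, -9.500], [-4.000, 2.000]] (det J = -37.500).
Solving J·Δ = −F gives Δ = (-1.387, -1.023).
Then the next iterate is (x₁, x₂)₁ = (0.113, -0.523).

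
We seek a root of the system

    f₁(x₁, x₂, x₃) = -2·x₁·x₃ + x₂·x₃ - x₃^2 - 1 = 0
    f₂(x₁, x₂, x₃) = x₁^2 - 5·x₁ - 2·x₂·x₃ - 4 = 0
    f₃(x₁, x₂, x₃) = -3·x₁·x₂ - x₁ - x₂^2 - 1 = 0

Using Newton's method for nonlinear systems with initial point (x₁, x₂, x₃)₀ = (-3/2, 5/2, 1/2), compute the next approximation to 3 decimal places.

At (-3/2, 5/2, 1/2): F = (1.500, 3.250, 5.500).
Jacobian J = [[-2·x₃, x₃, -2·x₁ + x₂ - 2·x₃], [2·x₁ - 5, -2·x₃, -2·x₂], [-3·x₂ - 1, -3·x₁ - 2·x₂, 0]].
At the point, J = [[-1.000, 0.500, 4.500], [-8.000, -1.000, -5.000], [-8.500, -0.500, 0.000]] (det J = 3.500).
Solving J·Δ = −F gives Δ = (0.018, 10.696, -1.518).
Then the next iterate is (x₁, x₂, x₃)₁ = (-1.482, 13.196, -1.018).

(-1.482, 13.196, -1.018)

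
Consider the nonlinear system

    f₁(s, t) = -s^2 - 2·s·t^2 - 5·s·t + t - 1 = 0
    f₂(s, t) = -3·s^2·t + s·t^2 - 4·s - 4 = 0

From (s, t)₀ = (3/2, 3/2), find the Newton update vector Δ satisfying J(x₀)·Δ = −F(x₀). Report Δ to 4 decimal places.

(-1.0620, -0.2465)

At (3/2, 3/2): F = (-19.7500, -16.7500).
Jacobian J = [[-2·s - 2·t^2 - 5·t, -4·s·t - 5·s + 1], [-6·s·t + t^2 - 4, -3·s^2 + 2·s·t]].
At the point, J = [[-15.0000, -15.5000], [-15.2500, -2.2500]] (det J = -202.6250).
Solving J·Δ = −F gives Δ = (-1.0620, -0.2465).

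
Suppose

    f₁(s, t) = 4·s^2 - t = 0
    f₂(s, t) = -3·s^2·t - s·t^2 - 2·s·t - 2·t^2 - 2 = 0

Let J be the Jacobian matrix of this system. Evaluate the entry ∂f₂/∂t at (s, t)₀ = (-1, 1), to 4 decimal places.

-3.0000

∂f₂/∂t = -3·s^2 - 2·s·t - 2·s - 4·t.
At (-1, 1) this is -3.0000.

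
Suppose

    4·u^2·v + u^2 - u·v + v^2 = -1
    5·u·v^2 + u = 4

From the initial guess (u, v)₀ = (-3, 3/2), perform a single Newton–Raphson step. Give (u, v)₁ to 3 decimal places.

(-1.980, 0.872)

At (-3, 3/2): F = (70.750, -40.750).
Jacobian J = [[8·u·v + 2·u - v, 4·u^2 - u + 2·v], [5·v^2 + 1, 10·u·v]].
At the point, J = [[-43.500, 42.000], [12.250, -45.000]] (det J = 1443.000).
Solving J·Δ = −F gives Δ = (1.020, -0.628).
Then the next iterate is (u, v)₁ = (-1.980, 0.872).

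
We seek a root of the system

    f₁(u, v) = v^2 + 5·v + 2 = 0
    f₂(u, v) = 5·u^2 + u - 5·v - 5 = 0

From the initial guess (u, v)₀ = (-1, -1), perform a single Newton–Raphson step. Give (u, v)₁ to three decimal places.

At (-1, -1): F = (-2.000, 4.000).
Jacobian J = [[0, 2·v + 5], [10·u + 1, -5]].
At the point, J = [[0.000, 3.000], [-9.000, -5.000]] (det J = 27.000).
Solving J·Δ = −F gives Δ = (0.074, 0.667).
Then the next iterate is (u, v)₁ = (-0.926, -0.333).

(-0.926, -0.333)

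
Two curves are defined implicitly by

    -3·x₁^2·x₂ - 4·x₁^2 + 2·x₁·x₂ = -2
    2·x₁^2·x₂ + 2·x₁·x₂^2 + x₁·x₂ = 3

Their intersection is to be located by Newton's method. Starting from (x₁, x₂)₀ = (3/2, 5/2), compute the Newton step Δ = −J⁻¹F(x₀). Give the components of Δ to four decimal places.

(-0.4508, -0.8203)

At (3/2, 5/2): F = (-16.3750, 30.7500).
Jacobian J = [[-6·x₁·x₂ - 8·x₁ + 2·x₂, -3·x₁^2 + 2·x₁], [4·x₁·x₂ + 2·x₂^2 + x₂, 2·x₁^2 + 4·x₁·x₂ + x₁]].
At the point, J = [[-29.5000, -3.7500], [30.0000, 21.0000]] (det J = -507.0000).
Solving J·Δ = −F gives Δ = (-0.4508, -0.8203).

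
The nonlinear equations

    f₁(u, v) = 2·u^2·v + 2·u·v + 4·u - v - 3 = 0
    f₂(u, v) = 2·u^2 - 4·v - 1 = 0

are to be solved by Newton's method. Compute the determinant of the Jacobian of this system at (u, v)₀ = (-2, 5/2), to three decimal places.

68.000

J = [[4·u·v + 2·v + 4, 2·u^2 + 2·u - 1], [4·u, -4]].
At the point, J = [[-11.000, 3.000], [-8.000, -4.000]].
det J = 68.000.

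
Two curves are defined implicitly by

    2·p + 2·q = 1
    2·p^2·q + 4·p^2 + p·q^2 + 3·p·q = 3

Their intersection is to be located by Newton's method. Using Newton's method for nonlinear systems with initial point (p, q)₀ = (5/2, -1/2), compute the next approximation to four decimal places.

At (5/2, -1/2): F = (3.0000, 12.6250).
Jacobian J = [[2, 2], [4·p·q + 8·p + q^2 + 3·q, 2·p^2 + 2·p·q + 3·p]].
At the point, J = [[2.0000, 2.0000], [13.7500, 17.5000]] (det J = 7.5000).
Solving J·Δ = −F gives Δ = (-3.6333, 2.1333).
Then the next iterate is (p, q)₁ = (-1.1333, 1.6333).

(-1.1333, 1.6333)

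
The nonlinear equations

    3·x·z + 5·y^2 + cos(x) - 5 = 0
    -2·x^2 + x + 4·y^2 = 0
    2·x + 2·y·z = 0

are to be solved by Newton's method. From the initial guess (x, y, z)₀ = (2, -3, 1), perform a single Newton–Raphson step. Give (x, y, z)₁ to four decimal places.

At (2, -3, 1): F = (45.583853, 30.0000, -2.0000).
Jacobian J = [[3·z - sin(x), 10·y, 3·x], [-4·x + 1, 8·y, 0], [2, 2·z, 2·y]].
At the point, J = [[2.090703, -30.0000, 6.0000], [-7.0000, -24.0000, 0.0000], [2.0000, 2.0000, -6.0000]] (det J = 1765.061171).
Solving J·Δ = −F gives Δ = (-0.7003, 1.4543, -0.0820).
Then the next iterate is (x, y, z)₁ = (1.2997, -1.5457, 0.9180).

(1.2997, -1.5457, 0.9180)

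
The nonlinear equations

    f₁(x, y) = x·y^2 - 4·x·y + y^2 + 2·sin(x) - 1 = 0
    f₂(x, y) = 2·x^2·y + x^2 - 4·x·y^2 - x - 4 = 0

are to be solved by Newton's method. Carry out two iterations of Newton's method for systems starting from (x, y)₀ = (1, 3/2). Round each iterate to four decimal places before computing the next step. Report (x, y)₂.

At (1, 3/2): F = (-0.817058, -10.0000).
Jacobian J = [[y^2 - 4·y + 2·cos(x), 2·x·y - 4·x + 2·y], [4·x·y + 2·x - 4·y^2 - 1, 2·x^2 - 8·x·y]].
At the point, J = [[-2.669395, 2.0000], [-2.0000, -10.0000]] (det J = 30.693954).
Solving J·Δ = −F gives Δ = (-0.9178, -0.8164).
Then the next iterate is (x, y)₁ = (0.0822, 0.6836).
Round to (0.0822, 0.6836) and repeat: F = (-0.554831, -4.219856), J = [[-0.273844, 1.150784], [-2.480068, -0.436022]].
Δ = (-1.7145, 0.0741), so (x, y)₂ = (-1.6323, 0.7577).

(-1.6323, 0.7577)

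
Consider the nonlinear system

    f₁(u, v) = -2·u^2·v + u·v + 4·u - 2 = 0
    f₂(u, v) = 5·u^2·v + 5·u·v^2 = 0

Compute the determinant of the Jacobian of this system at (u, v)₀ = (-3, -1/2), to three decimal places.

191.250

J = [[-4·u·v + v + 4, -2·u^2 + u], [10·u·v + 5·v^2, 5·u^2 + 10·u·v]].
At the point, J = [[-2.500, -21.000], [16.250, 60.000]].
det J = 191.250.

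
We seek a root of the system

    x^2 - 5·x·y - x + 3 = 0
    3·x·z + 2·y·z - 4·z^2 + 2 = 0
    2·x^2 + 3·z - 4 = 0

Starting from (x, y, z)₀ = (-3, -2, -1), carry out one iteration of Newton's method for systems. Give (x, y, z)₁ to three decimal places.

At (-3, -2, -1): F = (-15.000, 11.000, 11.000).
Jacobian J = [[2·x - 5·y - 1, -5·x, 0], [3·z, 2·z, 3·x + 2·y - 8·z], [4·x, 0, 3]].
At the point, J = [[3.000, 15.000, 0.000], [-3.000, -2.000, -5.000], [-12.000, 0.000, 3.000]] (det J = 1017.000).
Solving J·Δ = −F gives Δ = (1.209, 0.758, 1.171).
Then the next iterate is (x, y, z)₁ = (-1.791, -1.242, 0.171).

(-1.791, -1.242, 0.171)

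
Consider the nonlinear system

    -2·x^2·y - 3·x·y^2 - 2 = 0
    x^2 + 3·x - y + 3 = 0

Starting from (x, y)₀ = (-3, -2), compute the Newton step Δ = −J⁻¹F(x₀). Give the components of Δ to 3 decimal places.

At (-3, -2): F = (70.000, 5.000).
Jacobian J = [[-4·x·y - 3·y^2, -2·x^2 - 6·x·y], [2·x + 3, -1]].
At the point, J = [[-36.000, -54.000], [-3.000, -1.000]] (det J = -126.000).
Solving J·Δ = −F gives Δ = (1.587, 0.238).

(1.587, 0.238)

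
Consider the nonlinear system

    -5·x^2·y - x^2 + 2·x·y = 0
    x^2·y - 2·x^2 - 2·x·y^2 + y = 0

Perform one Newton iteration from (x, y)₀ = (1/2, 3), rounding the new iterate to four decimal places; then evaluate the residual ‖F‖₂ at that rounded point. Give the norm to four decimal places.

At (1/2, 3): F = (-1.0000, -5.7500).
Jacobian J = [[-10·x·y - 2·x + 2·y, -5·x^2 + 2·x], [2·x·y - 4·x - 2·y^2, x^2 - 4·x·y + 1]].
At the point, J = [[-10.0000, -0.2500], [-17.0000, -4.7500]] (det J = 43.2500).
Solving J·Δ = −F gives Δ = (-0.0766, -0.9364).
Then the next iterate is (x, y)₁ = (0.4234, 2.0636).
Re-evaluating at (0.4234, 2.0636): F = (-0.281494, -1.531050), so ‖F‖₂ = 1.5567.

1.5567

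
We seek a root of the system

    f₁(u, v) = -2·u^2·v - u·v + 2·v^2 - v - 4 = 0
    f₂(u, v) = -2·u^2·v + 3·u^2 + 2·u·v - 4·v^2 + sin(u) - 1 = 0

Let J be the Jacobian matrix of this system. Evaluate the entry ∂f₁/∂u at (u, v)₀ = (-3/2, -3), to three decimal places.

-15.000

∂f₁/∂u = -4·u·v - v.
At (-3/2, -3) this is -15.000.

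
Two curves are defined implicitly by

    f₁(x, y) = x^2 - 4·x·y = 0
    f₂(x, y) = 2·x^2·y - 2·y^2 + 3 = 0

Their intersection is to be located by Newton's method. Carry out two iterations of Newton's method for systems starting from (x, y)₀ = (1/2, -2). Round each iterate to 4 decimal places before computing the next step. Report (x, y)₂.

(0.0235, -1.2527)

At (1/2, -2): F = (4.2500, -6.0000).
Jacobian J = [[2·x - 4·y, -4·x], [4·x·y, 2·x^2 - 4·y]].
At the point, J = [[9.0000, -2.0000], [-4.0000, 8.5000]] (det J = 68.5000).
Solving J·Δ = −F gives Δ = (-0.3522, 0.5401).
Then the next iterate is (x, y)₁ = (0.1478, -1.4599).
Round to (0.1478, -1.4599) and repeat: F = (0.884938, -1.326399), J = [[6.1352, -0.5912], [-0.863093, 5.883290]].
Δ = (-0.1243, 0.2072), so (x, y)₂ = (0.0235, -1.2527).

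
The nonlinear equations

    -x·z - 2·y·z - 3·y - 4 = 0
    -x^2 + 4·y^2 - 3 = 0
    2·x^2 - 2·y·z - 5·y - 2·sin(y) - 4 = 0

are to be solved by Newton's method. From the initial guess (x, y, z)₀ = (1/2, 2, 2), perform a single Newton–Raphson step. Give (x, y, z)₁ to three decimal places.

(1.835, 1.287, -1.706)

At (1/2, 2, 2): F = (-19.000, 12.750, -23.31859).
Jacobian J = [[-z, -2·z - 3, -x - 2·y], [-2·x, 8·y, 0], [4·x, -2·z - 2·cos(y) - 5, -2·y]].
At the point, J = [[-2.000, -7.000, -4.500], [-1.000, 16.000, 0.000], [2.000, -8.16771, -4.000]] (det J = 263.24532).
Solving J·Δ = −F gives Δ = (1.335, -0.713, -3.706).
Then the next iterate is (x, y, z)₁ = (1.835, 1.287, -1.706).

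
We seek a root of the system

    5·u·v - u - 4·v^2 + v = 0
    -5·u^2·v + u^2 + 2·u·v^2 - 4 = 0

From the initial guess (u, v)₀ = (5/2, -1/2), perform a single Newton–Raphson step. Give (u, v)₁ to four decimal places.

At (5/2, -1/2): F = (-10.2500, 19.1250).
Jacobian J = [[5·v - 1, 5·u - 8·v + 1], [-10·u·v + 2·u + 2·v^2, -5·u^2 + 4·u·v]].
At the point, J = [[-3.5000, 17.5000], [18.0000, -36.2500]] (det J = -188.1250).
Solving J·Δ = −F gives Δ = (0.1960, 0.6249).
Then the next iterate is (u, v)₁ = (2.6960, 0.1249).

(2.6960, 0.1249)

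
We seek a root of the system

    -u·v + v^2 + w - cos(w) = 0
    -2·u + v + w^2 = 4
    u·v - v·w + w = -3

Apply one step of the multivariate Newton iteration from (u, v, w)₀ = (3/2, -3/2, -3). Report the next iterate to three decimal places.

(-2.289, -1.967, -1.732)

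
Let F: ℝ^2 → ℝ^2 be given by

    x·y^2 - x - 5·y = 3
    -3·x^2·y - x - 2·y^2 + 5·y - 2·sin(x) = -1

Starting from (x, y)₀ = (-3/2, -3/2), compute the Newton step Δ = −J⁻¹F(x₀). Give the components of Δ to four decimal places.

(6.2076, 20.7689)

At (-3/2, -3/2): F = (2.6250, 2.619990).
Jacobian J = [[y^2 - 1, 2·x·y - 5], [-6·x·y - 2·cos(x) - 1, -3·x^2 - 4·y + 5]].
At the point, J = [[1.2500, -0.5000], [-14.641474, 4.2500]] (det J = -2.008237).
Solving J·Δ = −F gives Δ = (6.2076, 20.7689).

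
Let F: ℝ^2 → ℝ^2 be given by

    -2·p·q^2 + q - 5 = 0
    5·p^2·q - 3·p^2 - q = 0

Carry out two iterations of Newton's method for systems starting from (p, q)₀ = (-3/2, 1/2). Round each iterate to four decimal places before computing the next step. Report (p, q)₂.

(-2.8578, 0.9413)

At (-3/2, 1/2): F = (-3.7500, -1.6250).
Jacobian J = [[-2·q^2, -4·p·q + 1], [10·p·q - 6·p, 5·p^2 - 1]].
At the point, J = [[-0.5000, 4.0000], [1.5000, 10.2500]] (det J = -11.1250).
Solving J·Δ = −F gives Δ = (-2.8708, 0.5787).
Then the next iterate is (p, q)₁ = (-4.3708, 1.0787).
Round to (-4.3708, 1.0787) and repeat: F = (6.250371, 44.646467), J = [[-2.327187, 19.859128], [-20.923020, 94.519463]].
Δ = (1.5130, -0.1374), so (p, q)₂ = (-2.8578, 0.9413).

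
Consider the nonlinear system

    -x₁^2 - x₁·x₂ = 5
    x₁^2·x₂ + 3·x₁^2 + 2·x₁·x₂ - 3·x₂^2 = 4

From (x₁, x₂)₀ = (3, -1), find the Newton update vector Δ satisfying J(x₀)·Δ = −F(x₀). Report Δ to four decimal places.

At (3, -1): F = (-11.0000, 5.0000).
Jacobian J = [[-2·x₁ - x₂, -x₁], [2·x₁·x₂ + 6·x₁ + 2·x₂, x₁^2 + 2·x₁ - 6·x₂]].
At the point, J = [[-5.0000, -3.0000], [10.0000, 21.0000]] (det J = -75.0000).
Solving J·Δ = −F gives Δ = (-2.8800, 1.1333).

(-2.8800, 1.1333)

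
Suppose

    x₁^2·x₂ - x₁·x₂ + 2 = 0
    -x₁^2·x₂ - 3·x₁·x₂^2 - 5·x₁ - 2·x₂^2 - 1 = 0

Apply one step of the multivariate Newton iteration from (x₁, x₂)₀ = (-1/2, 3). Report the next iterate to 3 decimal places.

At (-1/2, 3): F = (4.250, -3.750).
Jacobian J = [[2·x₁·x₂ - x₂, x₁^2 - x₁], [-2·x₁·x₂ - 3·x₂^2 - 5, -x₁^2 - 6·x₁·x₂ - 4·x₂]].
At the point, J = [[-6.000, 0.750], [-29.000, -3.250]] (det J = 41.250).
Solving J·Δ = −F gives Δ = (0.267, -3.533).
Then the next iterate is (x₁, x₂)₁ = (-0.233, -0.533).

(-0.233, -0.533)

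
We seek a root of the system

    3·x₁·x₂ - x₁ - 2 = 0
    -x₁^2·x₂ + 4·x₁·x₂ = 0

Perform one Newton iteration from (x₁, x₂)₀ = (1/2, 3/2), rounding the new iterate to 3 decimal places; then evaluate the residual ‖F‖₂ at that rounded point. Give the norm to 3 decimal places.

At (1/2, 3/2): F = (-0.250, 2.625).
Jacobian J = [[3·x₂ - 1, 3·x₁], [-2·x₁·x₂ + 4·x₂, -x₁^2 + 4·x₁]].
At the point, J = [[3.500, 1.500], [4.500, 1.750]] (det J = -0.625).
Solving J·Δ = −F gives Δ = (-7.000, 16.500).
Then the next iterate is (x₁, x₂)₁ = (-6.500, 18.000).
Re-evaluating at (-6.500, 18.000): F = (-346.500, -1228.500), so ‖F‖₂ = 1276.430.

1276.430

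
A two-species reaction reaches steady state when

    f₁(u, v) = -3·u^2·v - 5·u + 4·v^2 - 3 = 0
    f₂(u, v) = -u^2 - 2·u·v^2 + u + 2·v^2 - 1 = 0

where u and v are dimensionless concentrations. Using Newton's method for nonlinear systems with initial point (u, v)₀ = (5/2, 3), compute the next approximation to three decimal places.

At (5/2, 3): F = (-35.750, -31.750).
Jacobian J = [[-6·u·v - 5, -3·u^2 + 8·v], [-2·u - 2·v^2 + 1, -4·u·v + 4·v]].
At the point, J = [[-50.000, 5.250], [-22.000, -18.000]] (det J = 1015.500).
Solving J·Δ = −F gives Δ = (-0.798, -0.789).
Then the next iterate is (u, v)₁ = (1.702, 2.211).

(1.702, 2.211)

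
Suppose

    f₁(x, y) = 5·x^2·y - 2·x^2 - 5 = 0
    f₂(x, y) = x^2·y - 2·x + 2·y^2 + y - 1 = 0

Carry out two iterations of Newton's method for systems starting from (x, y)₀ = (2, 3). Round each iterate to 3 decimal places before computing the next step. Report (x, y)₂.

At (2, 3): F = (47.000, 28.000).
Jacobian J = [[10·x·y - 4·x, 5·x^2], [2·x·y - 2, x^2 + 4·y + 1]].
At the point, J = [[52.000, 20.000], [10.000, 17.000]] (det J = 684.000).
Solving J·Δ = −F gives Δ = (-0.349, -1.442).
Then the next iterate is (x, y)₁ = (1.651, 1.558).
Round to (1.651, 1.558) and repeat: F = (10.78239, 6.35753), J = [[19.11858, 13.62901], [3.14452, 9.95780]].
Δ = (-0.140, -0.594), so (x, y)₂ = (1.511, 0.964).

(1.511, 0.964)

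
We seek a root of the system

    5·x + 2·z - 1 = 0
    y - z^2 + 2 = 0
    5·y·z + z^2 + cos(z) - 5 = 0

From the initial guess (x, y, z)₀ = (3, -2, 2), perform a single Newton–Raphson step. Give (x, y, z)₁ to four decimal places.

(-0.3754, -0.2464, 1.4384)

At (3, -2, 2): F = (18.0000, -4.0000, -21.416147).
Jacobian J = [[5, 0, 2], [0, 1, -2·z], [0, 5·z, 5·y + 2·z - sin(z)]].
At the point, J = [[5.0000, 0.0000, 2.0000], [0.0000, 1.0000, -4.0000], [0.0000, 10.0000, -6.909297]] (det J = 165.453513).
Solving J·Δ = −F gives Δ = (-3.3754, 1.7536, -0.5616).
Then the next iterate is (x, y, z)₁ = (-0.3754, -0.2464, 1.4384).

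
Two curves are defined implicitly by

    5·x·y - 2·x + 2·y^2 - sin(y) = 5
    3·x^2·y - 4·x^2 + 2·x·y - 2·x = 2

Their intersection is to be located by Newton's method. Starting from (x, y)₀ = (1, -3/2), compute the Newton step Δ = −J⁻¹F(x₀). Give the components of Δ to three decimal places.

(-0.867, -0.715)

At (1, -3/2): F = (-9.00251, -15.500).
Jacobian J = [[5·y - 2, 5·x + 4·y - cos(y)], [6·x·y - 8·x + 2·y - 2, 3·x^2 + 2·x]].
At the point, J = [[-9.500, -1.07074], [-22.000, 5.000]] (det J = -71.05622).
Solving J·Δ = −F gives Δ = (-0.867, -0.715).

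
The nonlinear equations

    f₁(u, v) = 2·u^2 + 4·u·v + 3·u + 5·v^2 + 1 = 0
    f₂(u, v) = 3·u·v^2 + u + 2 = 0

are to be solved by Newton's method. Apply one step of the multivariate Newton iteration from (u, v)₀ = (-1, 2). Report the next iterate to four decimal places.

(-0.8904, 1.2021)

At (-1, 2): F = (12.0000, -11.0000).
Jacobian J = [[4·u + 4·v + 3, 4·u + 10·v], [3·v^2 + 1, 6·u·v]].
At the point, J = [[7.0000, 16.0000], [13.0000, -12.0000]] (det J = -292.0000).
Solving J·Δ = −F gives Δ = (0.1096, -0.7979).
Then the next iterate is (u, v)₁ = (-0.8904, 1.2021).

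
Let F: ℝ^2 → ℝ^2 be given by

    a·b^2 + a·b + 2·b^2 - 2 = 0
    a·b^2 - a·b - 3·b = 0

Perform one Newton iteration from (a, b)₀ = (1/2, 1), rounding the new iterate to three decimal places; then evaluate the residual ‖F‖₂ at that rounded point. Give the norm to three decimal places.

2.816

At (1/2, 1): F = (1.000, -3.000).
Jacobian J = [[b^2 + b, 2·a·b + a + 4·b], [b^2 - b, 2·a·b - a - 3]].
At the point, J = [[2.000, 5.500], [0.000, -2.500]] (det J = -5.000).
Solving J·Δ = −F gives Δ = (2.800, -1.200).
Then the next iterate is (a, b)₁ = (3.300, -0.200).
Re-evaluating at (3.300, -0.200): F = (-2.448, 1.392), so ‖F‖₂ = 2.816.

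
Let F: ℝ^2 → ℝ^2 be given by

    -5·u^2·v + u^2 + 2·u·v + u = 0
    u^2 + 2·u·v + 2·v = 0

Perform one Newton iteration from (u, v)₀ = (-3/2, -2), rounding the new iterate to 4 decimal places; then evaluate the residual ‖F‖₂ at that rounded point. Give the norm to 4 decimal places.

8.5158

At (-3/2, -2): F = (29.2500, 4.2500).
Jacobian J = [[-10·u·v + 2·u + 2·v + 1, -5·u^2 + 2·u], [2·u + 2·v, 2·u + 2]].
At the point, J = [[-36.0000, -14.2500], [-7.0000, -1.0000]] (det J = -63.7500).
Solving J·Δ = −F gives Δ = (0.4912, 0.8118).
Then the next iterate is (u, v)₁ = (-1.0088, -1.1882).
Re-evaluating at (-1.0088, -1.1882): F = (8.452211, 1.038590), so ‖F‖₂ = 8.5158.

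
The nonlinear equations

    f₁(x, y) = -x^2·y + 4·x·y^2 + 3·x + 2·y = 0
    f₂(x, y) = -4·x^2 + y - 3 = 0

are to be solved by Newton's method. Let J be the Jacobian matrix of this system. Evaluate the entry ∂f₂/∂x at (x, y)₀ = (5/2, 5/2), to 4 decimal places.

-20.0000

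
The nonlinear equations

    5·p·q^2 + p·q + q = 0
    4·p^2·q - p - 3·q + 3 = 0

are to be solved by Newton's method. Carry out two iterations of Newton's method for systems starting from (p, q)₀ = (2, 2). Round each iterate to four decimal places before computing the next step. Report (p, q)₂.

(1.0464, 0.7041)

At (2, 2): F = (46.0000, 27.0000).
Jacobian J = [[5·q^2 + q, 10·p·q + p + 1], [8·p·q - 1, 4·p^2 - 3]].
At the point, J = [[22.0000, 43.0000], [31.0000, 13.0000]] (det J = -1047.0000).
Solving J·Δ = −F gives Δ = (-0.5377, -0.7947).
Then the next iterate is (p, q)₁ = (1.4623, 1.2053).
Round to (1.4623, 1.2053) and repeat: F = (13.589578, 8.231075), J = [[8.469040, 20.087402], [13.100082, 5.553285]].
Δ = (-0.4159, -0.5012), so (p, q)₂ = (1.0464, 0.7041).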